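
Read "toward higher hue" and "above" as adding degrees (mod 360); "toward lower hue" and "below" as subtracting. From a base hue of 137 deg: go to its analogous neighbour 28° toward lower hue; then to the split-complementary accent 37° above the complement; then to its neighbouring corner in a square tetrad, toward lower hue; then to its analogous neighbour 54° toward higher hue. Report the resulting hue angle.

290°

137 − 28 = 109°   (analog 28° ↓)
109 + 217 = 326°   (split-comp 37° ↑)
326 − 90 = 236°   (square ↓)
236 + 54 = 290°   (analog 54° ↑)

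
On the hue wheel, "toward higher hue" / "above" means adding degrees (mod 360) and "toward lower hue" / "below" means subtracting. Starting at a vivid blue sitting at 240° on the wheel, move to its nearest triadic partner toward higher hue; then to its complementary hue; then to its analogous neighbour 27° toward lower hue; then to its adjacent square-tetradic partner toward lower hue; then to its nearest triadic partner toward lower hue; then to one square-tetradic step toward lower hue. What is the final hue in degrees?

213°

triadic ↑ +120°: 240 + 120 = 360 → 360 − 360 = 0°
complement +180°: 0 + 180 = 180°
analog 27° ↓ −27°: 180 − 27 = 153°
square ↓ −90°: 153 − 90 = 63°
triadic ↓ −120°: 63 − 120 = -57 → -57 + 360 = 303°
square ↓ −90°: 303 − 90 = 213°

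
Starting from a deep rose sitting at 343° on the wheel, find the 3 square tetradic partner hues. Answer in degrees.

73°, 163°, and 253°

343 + 90 = 433 → 433 − 360 = 73°
343 + 180 = 523 → 523 − 360 = 163°
343 + 270 = 613 → 613 − 360 = 253°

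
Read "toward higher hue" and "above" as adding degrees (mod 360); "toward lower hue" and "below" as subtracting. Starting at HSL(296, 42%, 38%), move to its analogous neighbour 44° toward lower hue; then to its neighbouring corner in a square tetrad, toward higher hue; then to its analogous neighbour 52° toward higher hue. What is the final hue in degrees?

34°

−44° (analog 44° ↓): 296 − 44 = 252°
+90° (square ↑): 252 + 90 = 342°
+52° (analog 52° ↑): 342 + 52 = 394 → 394 − 360 = 34°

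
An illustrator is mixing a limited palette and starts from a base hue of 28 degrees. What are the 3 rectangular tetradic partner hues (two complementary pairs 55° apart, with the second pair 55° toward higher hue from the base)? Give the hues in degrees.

83°, 208°, 263°

A rectangular tetradic uses two complementary pairs 55° apart: offsets 0°, 55°, 180°, 235°.
28 + 55 = 83°
28 + 180 = 208°
28 + 235 = 263°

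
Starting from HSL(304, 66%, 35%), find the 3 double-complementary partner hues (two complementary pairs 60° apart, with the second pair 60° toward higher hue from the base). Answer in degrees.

4°, 124°, 184°

A rectangular tetradic uses two complementary pairs 60° apart: offsets 0°, 60°, 180°, 240°.
304 + 60 = 364 → 364 − 360 = 4°
304 + 180 = 484 → 484 − 360 = 124°
304 + 240 = 544 → 544 − 360 = 184°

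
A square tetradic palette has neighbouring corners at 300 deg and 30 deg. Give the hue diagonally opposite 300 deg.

120°

A square tetradic scheme places four hues 90° apart; opposite corners are 180° apart.
300 + 180 = 480 → 480 − 360 = 120°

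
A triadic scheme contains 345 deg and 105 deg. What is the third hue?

A triad spaces three hues 120° apart.
The full set is {105°, 225°, 345°}.

225°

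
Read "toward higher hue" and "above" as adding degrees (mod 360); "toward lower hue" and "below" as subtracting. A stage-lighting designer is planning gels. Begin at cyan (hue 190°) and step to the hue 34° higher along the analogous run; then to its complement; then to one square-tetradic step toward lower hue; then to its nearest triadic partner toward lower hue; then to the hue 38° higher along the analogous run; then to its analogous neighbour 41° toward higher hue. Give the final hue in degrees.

273°

+34° (analog 34° ↑): 190 + 34 = 224°
+180° (complement): 224 + 180 = 404 → 404 − 360 = 44°
−90° (square ↓): 44 − 90 = -46 → -46 + 360 = 314°
−120° (triadic ↓): 314 − 120 = 194°
+38° (analog 38° ↑): 194 + 38 = 232°
+41° (analog 41° ↑): 232 + 41 = 273°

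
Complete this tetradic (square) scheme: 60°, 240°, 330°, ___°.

A square tetradic scheme places four hues every 90°.
The full set through 60° is {60°, 150°, 240°, 330°}.
Given {60°, 240°, 330°}, the missing hue is 150°.

150°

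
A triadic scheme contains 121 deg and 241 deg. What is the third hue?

1°

A triad spaces three hues 120° apart.
The full set is {1°, 121°, 241°}.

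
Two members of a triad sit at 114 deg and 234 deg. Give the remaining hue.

A triad spaces three hues 120° apart.
The full set is {114°, 234°, 354°}.

354°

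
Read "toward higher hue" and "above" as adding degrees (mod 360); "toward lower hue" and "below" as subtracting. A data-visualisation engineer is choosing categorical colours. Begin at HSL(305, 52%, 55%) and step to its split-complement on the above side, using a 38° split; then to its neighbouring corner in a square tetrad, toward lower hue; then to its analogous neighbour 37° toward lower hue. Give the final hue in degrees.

36°

+218° (split-comp 38° ↑): 305 + 218 = 523 → 523 − 360 = 163°
−90° (square ↓): 163 − 90 = 73°
−37° (analog 37° ↓): 73 − 37 = 36°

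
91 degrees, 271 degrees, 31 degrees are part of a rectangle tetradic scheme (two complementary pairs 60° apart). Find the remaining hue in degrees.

A rectangular tetradic uses two complementary pairs 60° apart: offsets 0°, 60°, 180°, 240°.
Among {31°, 91°, 271°}, 91° and 271° are a 180° pair.
The remaining hue 31° needs its own complement: 31 + 180 = 211°

211°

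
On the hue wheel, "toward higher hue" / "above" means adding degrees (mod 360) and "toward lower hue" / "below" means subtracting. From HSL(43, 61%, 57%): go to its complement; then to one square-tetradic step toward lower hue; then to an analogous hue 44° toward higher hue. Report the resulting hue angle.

177°

43 + 180 = 223°   (complement)
223 − 90 = 133°   (square ↓)
133 + 44 = 177°   (analog 44° ↑)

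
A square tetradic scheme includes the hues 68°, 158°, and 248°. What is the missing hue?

338°

A square tetradic scheme places four hues every 90°.
The full set through 68° is {68°, 158°, 248°, 338°}.
Given {68°, 158°, 248°}, the missing hue is 338°.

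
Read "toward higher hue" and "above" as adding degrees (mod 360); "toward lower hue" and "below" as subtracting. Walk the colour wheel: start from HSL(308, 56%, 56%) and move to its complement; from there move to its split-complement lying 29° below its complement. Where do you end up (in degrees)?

279°

308 + 180 = 488 → 488 − 360 = 128°   (complement)
128 + 151 = 279°   (split-comp 29° ↓)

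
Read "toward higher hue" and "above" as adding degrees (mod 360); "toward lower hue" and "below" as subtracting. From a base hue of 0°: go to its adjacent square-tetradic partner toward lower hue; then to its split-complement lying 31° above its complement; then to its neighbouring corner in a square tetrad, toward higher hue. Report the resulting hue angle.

211°

−90° (square ↓): 0 − 90 = -90 → -90 + 360 = 270°
+211° (split-comp 31° ↑): 270 + 211 = 481 → 481 − 360 = 121°
+90° (square ↑): 121 + 90 = 211°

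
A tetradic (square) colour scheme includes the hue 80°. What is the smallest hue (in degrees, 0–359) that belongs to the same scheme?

80°

A square tetradic scheme places four hues every 90°.
The full set through 80° is {80°, 170°, 260°, 350°}.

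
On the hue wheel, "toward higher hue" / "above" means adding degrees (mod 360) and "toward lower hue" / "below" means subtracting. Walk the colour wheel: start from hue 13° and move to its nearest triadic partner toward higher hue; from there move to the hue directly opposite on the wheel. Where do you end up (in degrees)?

313°

+120° (triadic ↑): 13 + 120 = 133°
+180° (complement): 133 + 180 = 313°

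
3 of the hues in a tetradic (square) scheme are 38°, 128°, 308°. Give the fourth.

218°

A square tetradic scheme places four hues every 90°.
The full set through 38° is {38°, 128°, 218°, 308°}.
Given {38°, 128°, 308°}, the missing hue is 218°.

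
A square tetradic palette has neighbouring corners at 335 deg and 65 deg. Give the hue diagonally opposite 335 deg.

155°

A square tetradic scheme places four hues 90° apart; opposite corners are 180° apart.
335 + 180 = 515 → 515 − 360 = 155°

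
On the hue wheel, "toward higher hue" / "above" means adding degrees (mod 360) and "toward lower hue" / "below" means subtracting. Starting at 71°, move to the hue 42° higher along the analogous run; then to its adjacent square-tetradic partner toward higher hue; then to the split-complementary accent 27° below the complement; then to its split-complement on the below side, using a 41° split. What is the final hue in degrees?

135°

71 + 42 = 113°   (analog 42° ↑)
113 + 90 = 203°   (square ↑)
203 + 153 = 356°   (split-comp 27° ↓)
356 + 139 = 495 → 495 − 360 = 135°   (split-comp 41° ↓)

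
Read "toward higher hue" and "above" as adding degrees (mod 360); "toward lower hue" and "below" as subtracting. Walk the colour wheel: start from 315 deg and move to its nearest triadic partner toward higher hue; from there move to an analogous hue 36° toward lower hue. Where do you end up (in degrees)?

315 + 120 = 435 → 435 − 360 = 75°   (triadic ↑)
75 − 36 = 39°   (analog 36° ↓)

39°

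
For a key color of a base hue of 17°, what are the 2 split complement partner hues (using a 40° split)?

Split-complementary hues sit 40° either side of the complement.
Complement of 17°: 17 + 180 = 197°
197 − 40 = 157°
197 + 40 = 237°

157° and 237°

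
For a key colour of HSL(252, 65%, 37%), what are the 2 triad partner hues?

12° and 132°

252 + 120 = 372 → 372 − 360 = 12°
252 + 240 = 492 → 492 − 360 = 132°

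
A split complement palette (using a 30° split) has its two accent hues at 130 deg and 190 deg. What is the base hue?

The accents sit 30° either side of the complement, so the complement is their short-arc midpoint on the wheel.
Short-arc midpoint of 130° and 190°: 160°.
Base is 180° from the complement: 160 − 180 = -20 → -20 + 360 = 340°

340°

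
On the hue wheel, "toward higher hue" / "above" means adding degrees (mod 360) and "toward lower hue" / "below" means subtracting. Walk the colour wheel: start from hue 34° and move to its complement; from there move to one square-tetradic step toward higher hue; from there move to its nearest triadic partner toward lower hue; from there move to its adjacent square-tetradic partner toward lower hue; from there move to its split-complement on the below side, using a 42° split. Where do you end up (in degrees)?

+180° (complement): 34 + 180 = 214°
+90° (square ↑): 214 + 90 = 304°
−120° (triadic ↓): 304 − 120 = 184°
−90° (square ↓): 184 − 90 = 94°
+138° (split-comp 42° ↓): 94 + 138 = 232°

232°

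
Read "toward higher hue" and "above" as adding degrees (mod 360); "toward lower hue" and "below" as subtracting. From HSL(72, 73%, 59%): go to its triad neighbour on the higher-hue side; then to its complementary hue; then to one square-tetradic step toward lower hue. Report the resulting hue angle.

282°

triadic ↑ +120°: 72 + 120 = 192°
complement +180°: 192 + 180 = 372 → 372 − 360 = 12°
square ↓ −90°: 12 − 90 = -78 → -78 + 360 = 282°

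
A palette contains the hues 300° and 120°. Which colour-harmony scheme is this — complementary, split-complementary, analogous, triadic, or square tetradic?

complementary

Sort the hues: 120°, 300°.
Successive gaps around the wheel: 180°, 180°.
Two hues 180° apart are complementary.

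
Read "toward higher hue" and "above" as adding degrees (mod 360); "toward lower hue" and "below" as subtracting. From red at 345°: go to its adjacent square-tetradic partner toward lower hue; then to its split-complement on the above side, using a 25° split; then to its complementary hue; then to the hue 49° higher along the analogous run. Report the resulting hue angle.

329°

square ↓ −90°: 345 − 90 = 255°
split-comp 25° ↑ +205°: 255 + 205 = 460 → 460 − 360 = 100°
complement +180°: 100 + 180 = 280°
analog 49° ↑ +49°: 280 + 49 = 329°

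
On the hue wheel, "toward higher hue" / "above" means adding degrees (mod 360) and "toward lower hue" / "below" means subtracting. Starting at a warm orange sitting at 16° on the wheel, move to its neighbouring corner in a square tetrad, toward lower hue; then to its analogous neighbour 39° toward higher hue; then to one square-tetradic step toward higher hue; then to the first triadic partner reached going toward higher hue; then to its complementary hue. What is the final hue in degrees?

355°

16 − 90 = -74 → -74 + 360 = 286°   (square ↓)
286 + 39 = 325°   (analog 39° ↑)
325 + 90 = 415 → 415 − 360 = 55°   (square ↑)
55 + 120 = 175°   (triadic ↑)
175 + 180 = 355°   (complement)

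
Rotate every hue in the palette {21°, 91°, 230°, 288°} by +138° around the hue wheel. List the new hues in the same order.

21 + 138 = 159°
91 + 138 = 229°
230 + 138 = 368 → 368 − 360 = 8°
288 + 138 = 426 → 426 − 360 = 66°

159°, 229°, 8°, 66°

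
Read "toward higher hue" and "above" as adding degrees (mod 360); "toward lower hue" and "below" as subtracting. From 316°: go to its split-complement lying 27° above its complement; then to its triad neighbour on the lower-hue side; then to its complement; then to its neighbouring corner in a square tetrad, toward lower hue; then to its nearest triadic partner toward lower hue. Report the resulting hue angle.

13°

+207° (split-comp 27° ↑): 316 + 207 = 523 → 523 − 360 = 163°
−120° (triadic ↓): 163 − 120 = 43°
+180° (complement): 43 + 180 = 223°
−90° (square ↓): 223 − 90 = 133°
−120° (triadic ↓): 133 − 120 = 13°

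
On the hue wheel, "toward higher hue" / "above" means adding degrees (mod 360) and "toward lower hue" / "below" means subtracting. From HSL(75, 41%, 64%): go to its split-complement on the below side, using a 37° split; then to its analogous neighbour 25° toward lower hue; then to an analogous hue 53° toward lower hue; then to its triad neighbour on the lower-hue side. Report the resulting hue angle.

20°

split-comp 37° ↓ +143°: 75 + 143 = 218°
analog 25° ↓ −25°: 218 − 25 = 193°
analog 53° ↓ −53°: 193 − 53 = 140°
triadic ↓ −120°: 140 − 120 = 20°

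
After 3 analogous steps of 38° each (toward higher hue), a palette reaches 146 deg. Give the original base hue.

3 steps of 38° (toward higher hue) give a net shift of +114°.
Start = end − shift: 146 − 114 = 32°

32°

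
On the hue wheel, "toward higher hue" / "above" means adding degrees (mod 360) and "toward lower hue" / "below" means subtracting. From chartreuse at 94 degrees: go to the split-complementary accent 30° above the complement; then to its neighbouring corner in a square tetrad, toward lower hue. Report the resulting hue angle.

94 + 210 = 304°   (split-comp 30° ↑)
304 − 90 = 214°   (square ↓)

214°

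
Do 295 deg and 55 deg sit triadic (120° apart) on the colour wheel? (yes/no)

yes

Angular distance: |295 − 55| = 240; shorter arc = 360 − 240 = 120°.
Triadic (120° apart) requires 120°.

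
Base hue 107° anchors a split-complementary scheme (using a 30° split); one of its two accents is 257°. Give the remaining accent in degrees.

317°

Split-complementary hues sit 30° either side of the complement.
Complement of the base 107°: 107 + 180 = 287°
The given accent 257° is 30° one side of 287°; the other accent sits 30° the other side: 287 + 30 = 317°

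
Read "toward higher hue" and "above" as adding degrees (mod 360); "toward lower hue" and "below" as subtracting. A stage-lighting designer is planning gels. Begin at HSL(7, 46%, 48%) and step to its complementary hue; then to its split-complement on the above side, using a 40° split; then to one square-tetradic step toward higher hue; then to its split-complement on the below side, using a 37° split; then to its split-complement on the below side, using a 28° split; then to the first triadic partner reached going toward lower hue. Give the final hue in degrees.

312°

+180° (complement): 7 + 180 = 187°
+220° (split-comp 40° ↑): 187 + 220 = 407 → 407 − 360 = 47°
+90° (square ↑): 47 + 90 = 137°
+143° (split-comp 37° ↓): 137 + 143 = 280°
+152° (split-comp 28° ↓): 280 + 152 = 432 → 432 − 360 = 72°
−120° (triadic ↓): 72 − 120 = -48 → -48 + 360 = 312°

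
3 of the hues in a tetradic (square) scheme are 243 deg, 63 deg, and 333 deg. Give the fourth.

A square tetradic scheme places four hues every 90°.
The full set through 63° is {63°, 153°, 243°, 333°}.
Given {63°, 243°, 333°}, the missing hue is 153°.

153°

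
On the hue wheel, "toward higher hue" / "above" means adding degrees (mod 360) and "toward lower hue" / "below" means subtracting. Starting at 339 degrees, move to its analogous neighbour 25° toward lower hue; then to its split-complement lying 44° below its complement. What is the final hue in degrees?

analog 25° ↓ −25°: 339 − 25 = 314°
split-comp 44° ↓ +136°: 314 + 136 = 450 → 450 − 360 = 90°

90°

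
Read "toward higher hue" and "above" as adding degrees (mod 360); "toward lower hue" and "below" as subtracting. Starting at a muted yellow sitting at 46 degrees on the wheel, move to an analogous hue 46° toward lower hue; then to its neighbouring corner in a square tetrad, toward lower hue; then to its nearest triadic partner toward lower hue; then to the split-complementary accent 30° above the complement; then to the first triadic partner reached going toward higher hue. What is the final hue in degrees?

120°

analog 46° ↓ −46°: 46 − 46 = 0°
square ↓ −90°: 0 − 90 = -90 → -90 + 360 = 270°
triadic ↓ −120°: 270 − 120 = 150°
split-comp 30° ↑ +210°: 150 + 210 = 360 → 360 − 360 = 0°
triadic ↑ +120°: 0 + 120 = 120°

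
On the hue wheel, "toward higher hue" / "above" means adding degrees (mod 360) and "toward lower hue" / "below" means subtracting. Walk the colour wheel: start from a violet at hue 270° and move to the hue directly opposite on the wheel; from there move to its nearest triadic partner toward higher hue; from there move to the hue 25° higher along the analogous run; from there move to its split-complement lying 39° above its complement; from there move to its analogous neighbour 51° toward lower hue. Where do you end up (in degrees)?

43°

+180° (complement): 270 + 180 = 450 → 450 − 360 = 90°
+120° (triadic ↑): 90 + 120 = 210°
+25° (analog 25° ↑): 210 + 25 = 235°
+219° (split-comp 39° ↑): 235 + 219 = 454 → 454 − 360 = 94°
−51° (analog 51° ↓): 94 − 51 = 43°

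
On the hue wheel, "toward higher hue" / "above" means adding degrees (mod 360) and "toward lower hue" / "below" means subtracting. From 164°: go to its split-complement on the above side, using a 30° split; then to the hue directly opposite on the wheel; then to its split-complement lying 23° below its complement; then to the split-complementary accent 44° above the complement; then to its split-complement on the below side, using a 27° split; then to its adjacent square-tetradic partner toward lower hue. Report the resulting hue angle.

+210° (split-comp 30° ↑): 164 + 210 = 374 → 374 − 360 = 14°
+180° (complement): 14 + 180 = 194°
+157° (split-comp 23° ↓): 194 + 157 = 351°
+224° (split-comp 44° ↑): 351 + 224 = 575 → 575 − 360 = 215°
+153° (split-comp 27° ↓): 215 + 153 = 368 → 368 − 360 = 8°
−90° (square ↓): 8 − 90 = -82 → -82 + 360 = 278°

278°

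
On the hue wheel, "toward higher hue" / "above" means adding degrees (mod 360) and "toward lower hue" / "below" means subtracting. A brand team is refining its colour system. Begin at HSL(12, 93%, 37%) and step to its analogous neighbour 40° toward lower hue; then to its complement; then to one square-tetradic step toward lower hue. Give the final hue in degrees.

analog 40° ↓ −40°: 12 − 40 = -28 → -28 + 360 = 332°
complement +180°: 332 + 180 = 512 → 512 − 360 = 152°
square ↓ −90°: 152 − 90 = 62°

62°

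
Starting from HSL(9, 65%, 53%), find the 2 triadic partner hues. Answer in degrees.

A triad places three hues 120° apart.
9 + 120 = 129°
9 + 240 = 249°

129° and 249°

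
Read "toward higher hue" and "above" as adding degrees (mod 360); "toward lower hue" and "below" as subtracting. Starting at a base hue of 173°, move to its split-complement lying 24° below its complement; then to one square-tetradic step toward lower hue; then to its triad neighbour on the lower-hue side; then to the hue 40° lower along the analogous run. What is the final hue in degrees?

79°

+156° (split-comp 24° ↓): 173 + 156 = 329°
−90° (square ↓): 329 − 90 = 239°
−120° (triadic ↓): 239 − 120 = 119°
−40° (analog 40° ↓): 119 − 40 = 79°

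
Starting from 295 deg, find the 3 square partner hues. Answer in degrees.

25°, 115°, and 205°

A square tetradic scheme places four hues every 90°.
295 + 90 = 385 → 385 − 360 = 25°
295 + 180 = 475 → 475 − 360 = 115°
295 + 270 = 565 → 565 − 360 = 205°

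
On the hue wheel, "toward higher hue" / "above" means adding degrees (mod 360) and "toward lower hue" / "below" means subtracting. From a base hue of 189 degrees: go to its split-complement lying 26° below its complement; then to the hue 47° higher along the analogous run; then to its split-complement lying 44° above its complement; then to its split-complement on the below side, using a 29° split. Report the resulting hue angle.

split-comp 26° ↓ +154°: 189 + 154 = 343°
analog 47° ↑ +47°: 343 + 47 = 390 → 390 − 360 = 30°
split-comp 44° ↑ +224°: 30 + 224 = 254°
split-comp 29° ↓ +151°: 254 + 151 = 405 → 405 − 360 = 45°

45°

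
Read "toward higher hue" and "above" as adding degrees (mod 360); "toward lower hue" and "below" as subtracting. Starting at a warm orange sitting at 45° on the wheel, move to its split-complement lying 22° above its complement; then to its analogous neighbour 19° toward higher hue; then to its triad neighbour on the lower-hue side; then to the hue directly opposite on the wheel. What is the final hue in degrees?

326°

45 + 202 = 247°   (split-comp 22° ↑)
247 + 19 = 266°   (analog 19° ↑)
266 − 120 = 146°   (triadic ↓)
146 + 180 = 326°   (complement)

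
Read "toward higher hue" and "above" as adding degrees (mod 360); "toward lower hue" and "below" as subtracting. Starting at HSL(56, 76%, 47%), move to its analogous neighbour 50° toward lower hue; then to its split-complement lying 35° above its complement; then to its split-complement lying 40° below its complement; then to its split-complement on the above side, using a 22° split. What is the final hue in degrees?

203°

56 − 50 = 6°   (analog 50° ↓)
6 + 215 = 221°   (split-comp 35° ↑)
221 + 140 = 361 → 361 − 360 = 1°   (split-comp 40° ↓)
1 + 202 = 203°   (split-comp 22° ↑)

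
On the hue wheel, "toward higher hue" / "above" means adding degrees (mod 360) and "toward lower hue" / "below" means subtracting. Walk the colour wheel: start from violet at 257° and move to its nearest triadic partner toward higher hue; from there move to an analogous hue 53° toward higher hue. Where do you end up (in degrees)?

+120° (triadic ↑): 257 + 120 = 377 → 377 − 360 = 17°
+53° (analog 53° ↑): 17 + 53 = 70°

70°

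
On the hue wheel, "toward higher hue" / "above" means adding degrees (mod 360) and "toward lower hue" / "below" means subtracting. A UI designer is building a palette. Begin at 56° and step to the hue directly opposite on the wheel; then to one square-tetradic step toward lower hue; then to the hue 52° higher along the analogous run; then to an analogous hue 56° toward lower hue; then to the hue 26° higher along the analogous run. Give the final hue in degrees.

168°

complement +180°: 56 + 180 = 236°
square ↓ −90°: 236 − 90 = 146°
analog 52° ↑ +52°: 146 + 52 = 198°
analog 56° ↓ −56°: 198 − 56 = 142°
analog 26° ↑ +26°: 142 + 26 = 168°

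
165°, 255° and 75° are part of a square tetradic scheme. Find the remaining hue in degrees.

A square tetradic scheme places four hues every 90°.
The full set through 75° is {75°, 165°, 255°, 345°}.
Given {75°, 165°, 255°}, the missing hue is 345°.

345°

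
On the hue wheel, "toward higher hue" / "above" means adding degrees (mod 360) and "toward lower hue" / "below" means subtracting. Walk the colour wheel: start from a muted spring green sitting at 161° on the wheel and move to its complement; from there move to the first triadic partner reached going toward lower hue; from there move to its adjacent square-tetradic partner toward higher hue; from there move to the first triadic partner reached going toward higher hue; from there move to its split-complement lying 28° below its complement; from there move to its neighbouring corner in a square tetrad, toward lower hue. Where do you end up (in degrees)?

133°

161 + 180 = 341°   (complement)
341 − 120 = 221°   (triadic ↓)
221 + 90 = 311°   (square ↑)
311 + 120 = 431 → 431 − 360 = 71°   (triadic ↑)
71 + 152 = 223°   (split-comp 28° ↓)
223 − 90 = 133°   (square ↓)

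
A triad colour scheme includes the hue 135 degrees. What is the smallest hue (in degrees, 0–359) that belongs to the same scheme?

15°

A triad places three hues 120° apart.
The full set through 135° is {15°, 135°, 255°}.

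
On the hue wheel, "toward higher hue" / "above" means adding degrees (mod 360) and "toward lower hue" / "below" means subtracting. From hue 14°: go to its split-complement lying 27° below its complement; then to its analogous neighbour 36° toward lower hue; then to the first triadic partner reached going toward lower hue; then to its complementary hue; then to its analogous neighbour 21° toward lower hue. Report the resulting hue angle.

170°

split-comp 27° ↓ +153°: 14 + 153 = 167°
analog 36° ↓ −36°: 167 − 36 = 131°
triadic ↓ −120°: 131 − 120 = 11°
complement +180°: 11 + 180 = 191°
analog 21° ↓ −21°: 191 − 21 = 170°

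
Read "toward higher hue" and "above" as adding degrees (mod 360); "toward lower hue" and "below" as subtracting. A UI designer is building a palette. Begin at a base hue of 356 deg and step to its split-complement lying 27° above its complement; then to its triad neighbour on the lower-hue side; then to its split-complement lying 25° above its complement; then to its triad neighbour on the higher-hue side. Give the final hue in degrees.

48°

356 + 207 = 563 → 563 − 360 = 203°   (split-comp 27° ↑)
203 − 120 = 83°   (triadic ↓)
83 + 205 = 288°   (split-comp 25° ↑)
288 + 120 = 408 → 408 − 360 = 48°   (triadic ↑)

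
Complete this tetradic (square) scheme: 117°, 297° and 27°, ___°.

207°

A square tetradic scheme places four hues every 90°.
The full set through 27° is {27°, 117°, 207°, 297°}.
Given {27°, 117°, 297°}, the missing hue is 207°.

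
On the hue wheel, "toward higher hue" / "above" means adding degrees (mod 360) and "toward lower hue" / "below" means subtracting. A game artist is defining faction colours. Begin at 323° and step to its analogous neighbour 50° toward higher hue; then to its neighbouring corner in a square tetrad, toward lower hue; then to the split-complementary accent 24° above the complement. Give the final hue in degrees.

+50° (analog 50° ↑): 323 + 50 = 373 → 373 − 360 = 13°
−90° (square ↓): 13 − 90 = -77 → -77 + 360 = 283°
+204° (split-comp 24° ↑): 283 + 204 = 487 → 487 − 360 = 127°

127°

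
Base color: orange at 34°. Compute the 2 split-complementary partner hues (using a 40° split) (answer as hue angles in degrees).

174° and 254°

Split-complementary hues sit 40° either side of the complement.
Complement of 34°: 34 + 180 = 214°
214 − 40 = 174°
214 + 40 = 254°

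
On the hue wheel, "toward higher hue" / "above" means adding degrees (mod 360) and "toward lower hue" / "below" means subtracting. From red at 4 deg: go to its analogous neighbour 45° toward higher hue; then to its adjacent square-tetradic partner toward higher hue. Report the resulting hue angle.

analog 45° ↑ +45°: 4 + 45 = 49°
square ↑ +90°: 49 + 90 = 139°

139°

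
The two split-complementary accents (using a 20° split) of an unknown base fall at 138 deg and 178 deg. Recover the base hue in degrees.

The accents sit 20° either side of the complement, so the complement is their short-arc midpoint on the wheel.
Short-arc midpoint of 138° and 178°: 158°.
Base is 180° from the complement: 158 − 180 = -22 → -22 + 360 = 338°

338°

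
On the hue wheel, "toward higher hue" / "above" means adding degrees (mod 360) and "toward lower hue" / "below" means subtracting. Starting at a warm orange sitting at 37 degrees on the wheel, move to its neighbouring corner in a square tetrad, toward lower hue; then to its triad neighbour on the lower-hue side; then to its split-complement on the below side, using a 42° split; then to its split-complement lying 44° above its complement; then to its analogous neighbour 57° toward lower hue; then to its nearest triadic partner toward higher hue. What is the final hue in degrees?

252°

square ↓ −90°: 37 − 90 = -53 → -53 + 360 = 307°
triadic ↓ −120°: 307 − 120 = 187°
split-comp 42° ↓ +138°: 187 + 138 = 325°
split-comp 44° ↑ +224°: 325 + 224 = 549 → 549 − 360 = 189°
analog 57° ↓ −57°: 189 − 57 = 132°
triadic ↑ +120°: 132 + 120 = 252°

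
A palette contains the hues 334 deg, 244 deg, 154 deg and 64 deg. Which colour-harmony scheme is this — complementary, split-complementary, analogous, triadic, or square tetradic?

Sort the hues: 64°, 154°, 244°, 334°.
Successive gaps around the wheel: 90°, 90°, 90°, 90°.
Four hues every 90° form a square tetradic scheme.

square tetradic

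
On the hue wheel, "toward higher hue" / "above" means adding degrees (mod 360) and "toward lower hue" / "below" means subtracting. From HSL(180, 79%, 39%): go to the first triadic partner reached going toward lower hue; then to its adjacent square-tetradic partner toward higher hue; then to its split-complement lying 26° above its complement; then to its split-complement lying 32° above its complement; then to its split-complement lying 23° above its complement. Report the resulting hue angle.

180 − 120 = 60°   (triadic ↓)
60 + 90 = 150°   (square ↑)
150 + 206 = 356°   (split-comp 26° ↑)
356 + 212 = 568 → 568 − 360 = 208°   (split-comp 32° ↑)
208 + 203 = 411 → 411 − 360 = 51°   (split-comp 23° ↑)

51°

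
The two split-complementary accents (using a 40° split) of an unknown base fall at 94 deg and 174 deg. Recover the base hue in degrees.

The accents sit 40° either side of the complement, so the complement is their short-arc midpoint on the wheel.
Short-arc midpoint of 94° and 174°: 134°.
Base is 180° from the complement: 134 − 180 = -46 → -46 + 360 = 314°

314°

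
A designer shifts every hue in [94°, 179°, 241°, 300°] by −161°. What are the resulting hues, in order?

94 − 161 = -67 → -67 + 360 = 293°
179 − 161 = 18°
241 − 161 = 80°
300 − 161 = 139°

293°, 18°, 80°, 139°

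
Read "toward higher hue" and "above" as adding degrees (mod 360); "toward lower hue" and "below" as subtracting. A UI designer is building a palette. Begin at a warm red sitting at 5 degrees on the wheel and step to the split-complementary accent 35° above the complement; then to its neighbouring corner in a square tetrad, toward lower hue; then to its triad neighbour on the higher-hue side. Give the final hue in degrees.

split-comp 35° ↑ +215°: 5 + 215 = 220°
square ↓ −90°: 220 − 90 = 130°
triadic ↑ +120°: 130 + 120 = 250°

250°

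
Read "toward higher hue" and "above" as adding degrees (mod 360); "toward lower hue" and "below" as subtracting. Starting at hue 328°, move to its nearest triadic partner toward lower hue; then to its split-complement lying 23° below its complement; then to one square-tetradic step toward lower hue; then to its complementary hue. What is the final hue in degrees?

−120° (triadic ↓): 328 − 120 = 208°
+157° (split-comp 23° ↓): 208 + 157 = 365 → 365 − 360 = 5°
−90° (square ↓): 5 − 90 = -85 → -85 + 360 = 275°
+180° (complement): 275 + 180 = 455 → 455 − 360 = 95°

95°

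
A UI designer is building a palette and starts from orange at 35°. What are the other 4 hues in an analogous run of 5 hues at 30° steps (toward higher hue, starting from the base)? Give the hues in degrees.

Analogous hues sit every 30° along the wheel.
35 + 30 = 65°
35 + 60 = 95°
35 + 90 = 125°
35 + 120 = 155°

65°, 95°, 125° and 155°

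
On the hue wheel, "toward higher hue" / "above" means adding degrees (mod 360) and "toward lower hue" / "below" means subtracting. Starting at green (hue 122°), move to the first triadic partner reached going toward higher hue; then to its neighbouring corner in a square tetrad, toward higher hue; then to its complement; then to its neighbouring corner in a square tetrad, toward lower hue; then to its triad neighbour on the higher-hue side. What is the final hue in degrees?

182°

+120° (triadic ↑): 122 + 120 = 242°
+90° (square ↑): 242 + 90 = 332°
+180° (complement): 332 + 180 = 512 → 512 − 360 = 152°
−90° (square ↓): 152 − 90 = 62°
+120° (triadic ↑): 62 + 120 = 182°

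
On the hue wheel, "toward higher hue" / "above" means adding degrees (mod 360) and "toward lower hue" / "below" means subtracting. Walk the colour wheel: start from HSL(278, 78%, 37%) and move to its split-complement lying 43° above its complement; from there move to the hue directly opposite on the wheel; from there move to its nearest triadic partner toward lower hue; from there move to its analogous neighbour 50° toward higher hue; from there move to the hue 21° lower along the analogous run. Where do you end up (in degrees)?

230°

278 + 223 = 501 → 501 − 360 = 141°   (split-comp 43° ↑)
141 + 180 = 321°   (complement)
321 − 120 = 201°   (triadic ↓)
201 + 50 = 251°   (analog 50° ↑)
251 − 21 = 230°   (analog 21° ↓)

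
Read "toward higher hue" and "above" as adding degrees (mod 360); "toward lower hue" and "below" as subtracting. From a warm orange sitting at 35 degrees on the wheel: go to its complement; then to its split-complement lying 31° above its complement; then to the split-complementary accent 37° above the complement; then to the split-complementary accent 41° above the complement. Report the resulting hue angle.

144°

complement +180°: 35 + 180 = 215°
split-comp 31° ↑ +211°: 215 + 211 = 426 → 426 − 360 = 66°
split-comp 37° ↑ +217°: 66 + 217 = 283°
split-comp 41° ↑ +221°: 283 + 221 = 504 → 504 − 360 = 144°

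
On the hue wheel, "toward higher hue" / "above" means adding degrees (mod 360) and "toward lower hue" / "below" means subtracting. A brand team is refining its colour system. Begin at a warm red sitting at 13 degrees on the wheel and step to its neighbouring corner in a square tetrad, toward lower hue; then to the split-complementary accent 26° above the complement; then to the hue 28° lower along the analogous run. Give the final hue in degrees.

101°

13 − 90 = -77 → -77 + 360 = 283°   (square ↓)
283 + 206 = 489 → 489 − 360 = 129°   (split-comp 26° ↑)
129 − 28 = 101°   (analog 28° ↓)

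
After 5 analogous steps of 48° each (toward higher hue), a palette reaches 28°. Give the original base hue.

5 steps of 48° (toward higher hue) give a net shift of +240°.
Start = end − shift: 28 − 240 = -212 → -212 + 360 = 148°

148°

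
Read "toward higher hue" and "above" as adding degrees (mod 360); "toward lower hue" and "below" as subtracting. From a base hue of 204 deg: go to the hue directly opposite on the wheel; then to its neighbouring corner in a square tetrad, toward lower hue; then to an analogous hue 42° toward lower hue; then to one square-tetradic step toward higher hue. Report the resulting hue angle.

complement +180°: 204 + 180 = 384 → 384 − 360 = 24°
square ↓ −90°: 24 − 90 = -66 → -66 + 360 = 294°
analog 42° ↓ −42°: 294 − 42 = 252°
square ↑ +90°: 252 + 90 = 342°

342°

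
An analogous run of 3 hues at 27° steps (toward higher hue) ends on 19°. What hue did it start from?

2 steps of 27° (toward higher hue) give a net shift of +54°.
Start = end − shift: 19 − 54 = -35 → -35 + 360 = 325°

325°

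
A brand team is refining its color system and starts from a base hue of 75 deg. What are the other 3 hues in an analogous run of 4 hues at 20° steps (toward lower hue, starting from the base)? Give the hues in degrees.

55°, 35° and 15°

75 − 20 = 55°
75 − 40 = 35°
75 − 60 = 15°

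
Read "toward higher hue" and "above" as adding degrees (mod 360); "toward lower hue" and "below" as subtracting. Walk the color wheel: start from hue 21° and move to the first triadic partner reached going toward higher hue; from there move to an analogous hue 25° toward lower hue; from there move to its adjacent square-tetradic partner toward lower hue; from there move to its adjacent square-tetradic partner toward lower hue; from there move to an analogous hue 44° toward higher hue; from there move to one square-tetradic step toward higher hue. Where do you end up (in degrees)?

21 + 120 = 141°   (triadic ↑)
141 − 25 = 116°   (analog 25° ↓)
116 − 90 = 26°   (square ↓)
26 − 90 = -64 → -64 + 360 = 296°   (square ↓)
296 + 44 = 340°   (analog 44° ↑)
340 + 90 = 430 → 430 − 360 = 70°   (square ↑)

70°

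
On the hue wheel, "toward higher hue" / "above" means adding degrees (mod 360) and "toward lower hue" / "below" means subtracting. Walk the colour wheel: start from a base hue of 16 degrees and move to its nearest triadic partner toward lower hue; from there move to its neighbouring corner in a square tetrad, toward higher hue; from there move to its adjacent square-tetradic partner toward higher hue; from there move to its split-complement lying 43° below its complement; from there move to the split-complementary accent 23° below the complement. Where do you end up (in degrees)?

−120° (triadic ↓): 16 − 120 = -104 → -104 + 360 = 256°
+90° (square ↑): 256 + 90 = 346°
+90° (square ↑): 346 + 90 = 436 → 436 − 360 = 76°
+137° (split-comp 43° ↓): 76 + 137 = 213°
+157° (split-comp 23° ↓): 213 + 157 = 370 → 370 − 360 = 10°

10°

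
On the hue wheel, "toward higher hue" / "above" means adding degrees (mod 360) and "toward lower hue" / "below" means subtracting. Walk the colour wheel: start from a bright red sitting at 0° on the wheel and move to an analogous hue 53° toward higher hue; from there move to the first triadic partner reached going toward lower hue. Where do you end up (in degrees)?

293°

0 + 53 = 53°   (analog 53° ↑)
53 − 120 = -67 → -67 + 360 = 293°   (triadic ↓)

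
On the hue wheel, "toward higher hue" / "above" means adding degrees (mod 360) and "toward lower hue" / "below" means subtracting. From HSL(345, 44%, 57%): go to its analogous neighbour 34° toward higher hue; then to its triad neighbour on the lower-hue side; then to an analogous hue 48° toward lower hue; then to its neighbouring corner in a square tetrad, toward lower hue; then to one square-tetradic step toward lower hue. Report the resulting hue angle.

345 + 34 = 379 → 379 − 360 = 19°   (analog 34° ↑)
19 − 120 = -101 → -101 + 360 = 259°   (triadic ↓)
259 − 48 = 211°   (analog 48° ↓)
211 − 90 = 121°   (square ↓)
121 − 90 = 31°   (square ↓)

31°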